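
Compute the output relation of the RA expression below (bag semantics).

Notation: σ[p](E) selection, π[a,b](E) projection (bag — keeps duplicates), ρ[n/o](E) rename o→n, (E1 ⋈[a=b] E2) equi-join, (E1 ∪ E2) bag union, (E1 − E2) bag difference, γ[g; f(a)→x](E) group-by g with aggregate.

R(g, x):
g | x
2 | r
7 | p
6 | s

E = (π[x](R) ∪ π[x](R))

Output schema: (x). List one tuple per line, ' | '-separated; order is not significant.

Per-node cardinality:
  R → 3
  π[x](R) → 3
  R → 3
  π[x](R) → 3
  (π[x](R) ∪ π[x](R)) → 6

== RESULT ==
x
p
p
r
r
s
s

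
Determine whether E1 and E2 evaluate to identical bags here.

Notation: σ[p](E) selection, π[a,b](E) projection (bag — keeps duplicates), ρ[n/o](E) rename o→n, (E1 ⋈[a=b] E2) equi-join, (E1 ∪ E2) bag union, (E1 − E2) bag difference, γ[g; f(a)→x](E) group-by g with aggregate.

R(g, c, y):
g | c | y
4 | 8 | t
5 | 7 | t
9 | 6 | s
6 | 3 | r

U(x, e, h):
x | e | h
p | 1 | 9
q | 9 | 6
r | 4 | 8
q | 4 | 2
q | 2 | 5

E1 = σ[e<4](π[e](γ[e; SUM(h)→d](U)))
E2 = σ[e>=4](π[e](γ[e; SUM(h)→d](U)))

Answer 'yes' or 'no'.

E1 per-node cardinality:
  U → 5
  γ[e; SUM(h)→d](U) → 4
  π[e](γ[e; SUM(h)→d](U)) → 4
  σ[e<4](π[e](γ[e; SUM(h)→d](U))) → 2
E2 per-node cardinality:
  U → 5
  γ[e; SUM(h)→d](U) → 4
  π[e](γ[e; SUM(h)→d](U)) → 4
  σ[e>=4](π[e](γ[e; SUM(h)→d](U))) → 2

E1 result:
e
1
2
E2 result:
e
4
9
Witness: (1,) appears 1× in E1 but 0× in E2.

no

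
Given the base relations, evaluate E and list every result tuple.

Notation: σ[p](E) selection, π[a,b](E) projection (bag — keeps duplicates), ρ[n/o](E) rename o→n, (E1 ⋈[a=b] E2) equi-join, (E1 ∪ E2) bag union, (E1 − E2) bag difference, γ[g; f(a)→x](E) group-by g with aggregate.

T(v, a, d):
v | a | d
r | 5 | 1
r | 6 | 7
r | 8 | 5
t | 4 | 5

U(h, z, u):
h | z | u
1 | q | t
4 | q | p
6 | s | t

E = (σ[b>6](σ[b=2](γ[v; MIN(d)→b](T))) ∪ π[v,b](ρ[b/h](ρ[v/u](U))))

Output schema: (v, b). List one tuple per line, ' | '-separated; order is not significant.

Row counts bottom-up:
  T → 4
  γ[v; MIN(d)→b](T) → 2
  σ[b=2](γ[v; MIN(d)→b](T)) → 0
  σ[b>6](σ[b=2](γ[v; MIN(d)→b](T))) → 0
  U → 3
  ρ[v/u](U) → 3
  ρ[b/h](ρ[v/u](U)) → 3
  π[v,b](ρ[b/h](ρ[v/u](U))) → 3
  (σ[b>6](σ[b=2](γ[v; MIN(d)→b](T))) ∪ π[v,b](ρ[b/h](ρ[v/u](U)))) → 3

== RESULT ==
v | b
p | 4
t | 1
t | 6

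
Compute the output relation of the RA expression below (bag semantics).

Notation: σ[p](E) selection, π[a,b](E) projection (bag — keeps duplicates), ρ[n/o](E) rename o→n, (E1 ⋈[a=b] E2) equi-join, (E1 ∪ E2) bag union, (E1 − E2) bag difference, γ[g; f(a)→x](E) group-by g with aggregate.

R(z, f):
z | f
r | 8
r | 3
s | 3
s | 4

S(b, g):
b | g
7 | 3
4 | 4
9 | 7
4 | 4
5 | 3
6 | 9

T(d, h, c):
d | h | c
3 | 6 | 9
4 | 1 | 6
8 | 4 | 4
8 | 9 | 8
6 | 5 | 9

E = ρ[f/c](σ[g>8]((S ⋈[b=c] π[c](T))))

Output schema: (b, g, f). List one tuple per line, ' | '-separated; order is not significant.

Subexpression sizes:
  S → 6
  T → 5
  π[c](T) → 5
  (S ⋈[b=c] π[c](T)) → 5
  σ[g>8]((S ⋈[b=c] π[c](T))) → 1
  ρ[f/c](σ[g>8]((S ⋈[b=c] π[c](T)))) → 1

== RESULT ==
b | g | f
6 | 9 | 6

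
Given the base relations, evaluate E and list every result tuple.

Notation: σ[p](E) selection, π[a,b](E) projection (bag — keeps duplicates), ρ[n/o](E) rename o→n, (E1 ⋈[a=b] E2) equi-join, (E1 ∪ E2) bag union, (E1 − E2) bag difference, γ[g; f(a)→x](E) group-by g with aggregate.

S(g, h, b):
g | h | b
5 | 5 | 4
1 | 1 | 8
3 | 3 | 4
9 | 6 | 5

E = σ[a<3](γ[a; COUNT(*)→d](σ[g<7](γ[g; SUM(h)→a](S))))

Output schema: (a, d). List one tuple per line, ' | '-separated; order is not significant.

Per-node cardinality:
  S → 4
  γ[g; SUM(h)→a](S) → 4
  σ[g<7](γ[g; SUM(h)→a](S)) → 3
  γ[a; COUNT(*)→d](σ[g<7](γ[g; SUM(h)→a](S))) → 3
  σ[a<3](γ[a; COUNT(*)→d](σ[g<7](γ[g; SUM(h)→a](S)))) → 1

== RESULT ==
a | d
1 | 1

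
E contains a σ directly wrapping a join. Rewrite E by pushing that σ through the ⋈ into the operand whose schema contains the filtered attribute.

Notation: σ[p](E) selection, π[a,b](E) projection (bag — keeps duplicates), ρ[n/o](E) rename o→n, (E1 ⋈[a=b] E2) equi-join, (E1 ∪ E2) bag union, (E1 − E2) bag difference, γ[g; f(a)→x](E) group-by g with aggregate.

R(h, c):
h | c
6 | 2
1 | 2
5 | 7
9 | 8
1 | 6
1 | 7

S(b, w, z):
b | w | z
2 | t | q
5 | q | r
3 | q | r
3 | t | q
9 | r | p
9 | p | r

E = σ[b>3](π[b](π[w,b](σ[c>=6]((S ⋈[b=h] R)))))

σ filters on c, owned by the right side.
E' = σ[b>3](π[b](π[w,b]((S ⋈[b=h] σ[c>=6](R)))))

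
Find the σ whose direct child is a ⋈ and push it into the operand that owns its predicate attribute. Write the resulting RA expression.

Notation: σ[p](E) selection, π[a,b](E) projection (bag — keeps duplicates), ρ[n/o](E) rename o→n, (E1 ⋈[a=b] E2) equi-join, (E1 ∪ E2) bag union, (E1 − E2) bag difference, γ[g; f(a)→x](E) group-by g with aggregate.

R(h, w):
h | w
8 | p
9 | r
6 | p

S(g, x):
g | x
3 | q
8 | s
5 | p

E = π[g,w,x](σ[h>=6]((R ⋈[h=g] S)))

σ filters on h, owned by the left side.
E' = π[g,w,x]((σ[h>=6](R) ⋈[h=g] S))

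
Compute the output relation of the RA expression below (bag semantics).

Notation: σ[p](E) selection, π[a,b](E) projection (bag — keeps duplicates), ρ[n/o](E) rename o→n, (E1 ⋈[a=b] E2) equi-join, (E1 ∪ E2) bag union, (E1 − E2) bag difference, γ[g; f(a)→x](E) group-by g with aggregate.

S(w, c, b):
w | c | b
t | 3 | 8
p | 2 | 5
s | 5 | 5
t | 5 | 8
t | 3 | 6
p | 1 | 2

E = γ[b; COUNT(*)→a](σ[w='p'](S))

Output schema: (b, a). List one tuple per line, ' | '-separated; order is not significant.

Per-node cardinality:
  S → 6
  σ[w='p'](S) → 2
  γ[b; COUNT(*)→a](σ[w='p'](S)) → 2

== RESULT ==
b | a
2 | 1
5 | 1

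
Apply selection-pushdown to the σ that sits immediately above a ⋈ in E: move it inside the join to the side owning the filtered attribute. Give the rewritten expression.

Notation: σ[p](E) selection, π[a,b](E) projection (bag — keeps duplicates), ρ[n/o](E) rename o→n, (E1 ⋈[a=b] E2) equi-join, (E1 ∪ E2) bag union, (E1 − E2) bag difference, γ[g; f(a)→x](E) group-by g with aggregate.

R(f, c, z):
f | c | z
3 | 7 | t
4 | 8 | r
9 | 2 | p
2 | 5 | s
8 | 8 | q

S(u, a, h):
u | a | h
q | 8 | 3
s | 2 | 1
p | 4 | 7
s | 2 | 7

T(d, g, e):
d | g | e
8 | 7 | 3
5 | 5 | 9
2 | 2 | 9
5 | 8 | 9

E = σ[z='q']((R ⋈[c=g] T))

σ filters on z, owned by the left side.
E' = (σ[z='q'](R) ⋈[c=g] T)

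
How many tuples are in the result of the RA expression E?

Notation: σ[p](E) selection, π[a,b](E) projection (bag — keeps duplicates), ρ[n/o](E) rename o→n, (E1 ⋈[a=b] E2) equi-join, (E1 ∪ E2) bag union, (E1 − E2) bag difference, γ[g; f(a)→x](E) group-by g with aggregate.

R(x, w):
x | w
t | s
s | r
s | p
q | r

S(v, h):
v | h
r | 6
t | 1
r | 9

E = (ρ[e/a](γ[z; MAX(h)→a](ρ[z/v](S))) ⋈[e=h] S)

Subexpression sizes:
  S → 3
  ρ[z/v](S) → 3
  γ[z; MAX(h)→a](ρ[z/v](S)) → 2
  ρ[e/a](γ[z; MAX(h)→a](ρ[z/v](S))) → 2
  S → 3
  (ρ[e/a](γ[z; MAX(h)→a](ρ[z/v](S))) ⋈[e=h] S) → 2

|E| = 2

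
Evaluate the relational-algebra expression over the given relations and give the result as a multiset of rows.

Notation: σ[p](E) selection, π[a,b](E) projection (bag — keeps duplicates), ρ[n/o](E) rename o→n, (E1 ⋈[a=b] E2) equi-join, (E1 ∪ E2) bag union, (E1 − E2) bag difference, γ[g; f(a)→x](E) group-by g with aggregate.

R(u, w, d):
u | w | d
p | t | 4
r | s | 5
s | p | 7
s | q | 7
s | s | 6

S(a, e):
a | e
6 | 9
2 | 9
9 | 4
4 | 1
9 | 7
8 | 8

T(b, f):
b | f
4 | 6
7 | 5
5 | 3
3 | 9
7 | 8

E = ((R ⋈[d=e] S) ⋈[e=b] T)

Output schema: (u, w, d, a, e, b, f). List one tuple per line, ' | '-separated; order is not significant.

Row counts bottom-up:
  R → 5
  S → 6
  (R ⋈[d=e] S) → 3
  T → 5
  ((R ⋈[d=e] S) ⋈[e=b] T) → 5

== RESULT ==
u | w | d | a | e | b | f
p | t | 4 | 9 | 4 | 4 | 6
s | p | 7 | 9 | 7 | 7 | 5
s | p | 7 | 9 | 7 | 7 | 8
s | q | 7 | 9 | 7 | 7 | 5
s | q | 7 | 9 | 7 | 7 | 8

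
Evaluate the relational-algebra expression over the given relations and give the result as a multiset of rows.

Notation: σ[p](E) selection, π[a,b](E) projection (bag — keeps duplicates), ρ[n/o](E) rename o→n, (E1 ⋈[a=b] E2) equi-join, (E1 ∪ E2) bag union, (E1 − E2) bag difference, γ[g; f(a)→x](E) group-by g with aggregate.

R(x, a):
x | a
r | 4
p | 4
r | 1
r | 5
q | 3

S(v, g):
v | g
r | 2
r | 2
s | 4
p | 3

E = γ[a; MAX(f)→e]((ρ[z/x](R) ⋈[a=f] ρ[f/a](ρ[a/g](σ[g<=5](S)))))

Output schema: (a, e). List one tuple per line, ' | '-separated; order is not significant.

Per-node cardinality:
  R → 5
  ρ[z/x](R) → 5
  S → 4
  σ[g<=5](S) → 4
  ρ[a/g](σ[g<=5](S)) → 4
  ρ[f/a](ρ[a/g](σ[g<=5](S))) → 4
  (ρ[z/x](R) ⋈[a=f] ρ[f/a](ρ[a/g](σ[g<=5](S)))) → 3
  γ[a; MAX(f)→e]((ρ[z/x](R) ⋈[a=f] ρ[f/a](ρ[a/g](σ[g<=5](S))))) → 2

== RESULT ==
a | e
3 | 3
4 | 4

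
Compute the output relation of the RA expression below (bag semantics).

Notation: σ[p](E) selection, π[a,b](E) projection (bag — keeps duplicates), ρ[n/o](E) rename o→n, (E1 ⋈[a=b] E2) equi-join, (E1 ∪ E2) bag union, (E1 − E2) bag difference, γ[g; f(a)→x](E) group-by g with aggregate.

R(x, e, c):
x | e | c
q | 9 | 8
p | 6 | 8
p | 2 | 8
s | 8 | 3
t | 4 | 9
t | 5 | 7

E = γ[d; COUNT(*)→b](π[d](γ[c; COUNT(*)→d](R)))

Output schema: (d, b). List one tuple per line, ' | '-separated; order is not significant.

Stepwise |·|:
  R → 6
  γ[c; COUNT(*)→d](R) → 4
  π[d](γ[c; COUNT(*)→d](R)) → 4
  γ[d; COUNT(*)→b](π[d](γ[c; COUNT(*)→d](R))) → 2

== RESULT ==
d | b
1 | 3
3 | 1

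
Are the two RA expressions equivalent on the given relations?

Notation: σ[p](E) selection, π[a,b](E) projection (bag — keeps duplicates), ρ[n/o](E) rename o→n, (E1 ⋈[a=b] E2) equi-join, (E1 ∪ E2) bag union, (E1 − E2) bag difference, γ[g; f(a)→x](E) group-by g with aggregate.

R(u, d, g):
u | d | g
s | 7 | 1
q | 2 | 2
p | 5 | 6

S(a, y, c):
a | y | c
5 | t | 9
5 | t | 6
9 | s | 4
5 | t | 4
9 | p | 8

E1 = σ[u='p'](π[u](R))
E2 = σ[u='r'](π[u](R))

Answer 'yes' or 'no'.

E1 row counts bottom-up:
  R → 3
  π[u](R) → 3
  σ[u='p'](π[u](R)) → 1
E2 row counts bottom-up:
  R → 3
  π[u](R) → 3
  σ[u='r'](π[u](R)) → 0

E1 result:
u
p
E2 result:
u
(0 rows)
Witness: ('p',) appears 1× in E1 but 0× in E2.

no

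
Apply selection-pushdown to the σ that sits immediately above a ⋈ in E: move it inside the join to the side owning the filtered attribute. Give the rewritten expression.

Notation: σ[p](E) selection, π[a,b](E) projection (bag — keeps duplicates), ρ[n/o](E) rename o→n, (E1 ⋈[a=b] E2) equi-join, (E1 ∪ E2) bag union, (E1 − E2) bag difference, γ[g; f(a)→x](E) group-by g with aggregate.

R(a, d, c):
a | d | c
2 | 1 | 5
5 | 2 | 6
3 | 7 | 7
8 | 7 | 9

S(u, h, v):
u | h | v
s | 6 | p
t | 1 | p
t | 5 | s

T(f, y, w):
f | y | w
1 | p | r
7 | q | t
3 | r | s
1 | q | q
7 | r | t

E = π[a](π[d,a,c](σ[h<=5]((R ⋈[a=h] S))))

σ filters on h, owned by the right side.
E' = π[a](π[d,a,c]((R ⋈[a=h] σ[h<=5](S))))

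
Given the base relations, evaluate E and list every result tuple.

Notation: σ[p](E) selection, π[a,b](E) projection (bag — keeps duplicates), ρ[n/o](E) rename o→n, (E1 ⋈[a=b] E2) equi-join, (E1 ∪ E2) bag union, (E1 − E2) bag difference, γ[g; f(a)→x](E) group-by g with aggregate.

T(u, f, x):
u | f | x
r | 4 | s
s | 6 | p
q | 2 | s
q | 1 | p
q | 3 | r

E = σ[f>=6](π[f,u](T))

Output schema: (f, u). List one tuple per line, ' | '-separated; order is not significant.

Row counts bottom-up:
  T → 5
  π[f,u](T) → 5
  σ[f>=6](π[f,u](T)) → 1

== RESULT ==
f | u
6 | s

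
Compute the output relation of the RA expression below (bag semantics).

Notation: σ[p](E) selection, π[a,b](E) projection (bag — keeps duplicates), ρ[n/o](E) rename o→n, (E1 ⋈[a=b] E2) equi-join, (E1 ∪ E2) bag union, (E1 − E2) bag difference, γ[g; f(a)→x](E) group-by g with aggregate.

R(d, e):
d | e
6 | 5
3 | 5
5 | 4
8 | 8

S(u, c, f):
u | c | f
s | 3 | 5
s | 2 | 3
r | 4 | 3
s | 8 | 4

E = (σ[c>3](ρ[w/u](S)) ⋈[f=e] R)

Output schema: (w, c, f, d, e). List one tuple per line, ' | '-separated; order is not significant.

Stepwise |·|:
  S → 4
  ρ[w/u](S) → 4
  σ[c>3](ρ[w/u](S)) → 2
  R → 4
  (σ[c>3](ρ[w/u](S)) ⋈[f=e] R) → 1

== RESULT ==
w | c | f | d | e
s | 8 | 4 | 5 | 4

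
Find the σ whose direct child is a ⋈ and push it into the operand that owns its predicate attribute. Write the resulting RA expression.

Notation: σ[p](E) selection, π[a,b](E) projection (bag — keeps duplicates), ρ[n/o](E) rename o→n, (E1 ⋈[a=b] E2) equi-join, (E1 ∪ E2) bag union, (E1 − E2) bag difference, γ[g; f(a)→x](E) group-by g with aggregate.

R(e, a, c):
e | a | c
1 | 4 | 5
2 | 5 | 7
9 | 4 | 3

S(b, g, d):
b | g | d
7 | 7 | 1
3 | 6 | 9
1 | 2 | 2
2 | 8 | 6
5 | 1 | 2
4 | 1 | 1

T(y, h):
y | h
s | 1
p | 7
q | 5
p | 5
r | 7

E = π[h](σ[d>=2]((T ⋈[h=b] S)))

σ filters on d, owned by the right side.
E' = π[h]((T ⋈[h=b] σ[d>=2](S)))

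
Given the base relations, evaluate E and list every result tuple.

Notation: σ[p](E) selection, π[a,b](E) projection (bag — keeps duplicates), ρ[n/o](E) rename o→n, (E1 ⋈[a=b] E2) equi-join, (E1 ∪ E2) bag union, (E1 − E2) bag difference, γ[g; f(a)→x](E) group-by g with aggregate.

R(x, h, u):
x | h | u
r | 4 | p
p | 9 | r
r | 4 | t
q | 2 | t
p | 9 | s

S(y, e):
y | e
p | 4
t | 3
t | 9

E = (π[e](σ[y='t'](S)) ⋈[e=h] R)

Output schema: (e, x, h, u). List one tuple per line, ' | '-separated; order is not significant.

Subexpression sizes:
  S → 3
  σ[y='t'](S) → 2
  π[e](σ[y='t'](S)) → 2
  R → 5
  (π[e](σ[y='t'](S)) ⋈[e=h] R) → 2

== RESULT ==
e | x | h | u
9 | p | 9 | r
9 | p | 9 | s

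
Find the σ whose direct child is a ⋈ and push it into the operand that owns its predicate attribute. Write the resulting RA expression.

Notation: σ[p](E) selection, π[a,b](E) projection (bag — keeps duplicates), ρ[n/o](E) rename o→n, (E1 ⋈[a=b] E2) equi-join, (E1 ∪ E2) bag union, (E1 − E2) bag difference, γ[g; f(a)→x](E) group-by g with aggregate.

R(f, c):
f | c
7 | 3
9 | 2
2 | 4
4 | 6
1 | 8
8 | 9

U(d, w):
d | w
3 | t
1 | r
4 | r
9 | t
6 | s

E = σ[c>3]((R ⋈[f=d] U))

σ filters on c, owned by the left side.
E' = (σ[c>3](R) ⋈[f=d] U)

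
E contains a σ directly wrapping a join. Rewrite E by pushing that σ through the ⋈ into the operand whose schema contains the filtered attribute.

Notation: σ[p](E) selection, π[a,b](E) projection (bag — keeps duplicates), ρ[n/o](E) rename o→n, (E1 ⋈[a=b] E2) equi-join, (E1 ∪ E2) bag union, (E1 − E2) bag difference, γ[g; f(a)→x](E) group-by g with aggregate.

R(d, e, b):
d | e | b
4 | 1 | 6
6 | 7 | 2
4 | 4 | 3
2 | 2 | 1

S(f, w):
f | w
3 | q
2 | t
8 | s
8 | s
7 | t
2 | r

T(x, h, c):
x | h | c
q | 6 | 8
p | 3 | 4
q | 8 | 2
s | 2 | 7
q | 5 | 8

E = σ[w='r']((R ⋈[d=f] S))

σ filters on w, owned by the right side.
E' = (R ⋈[d=f] σ[w='r'](S))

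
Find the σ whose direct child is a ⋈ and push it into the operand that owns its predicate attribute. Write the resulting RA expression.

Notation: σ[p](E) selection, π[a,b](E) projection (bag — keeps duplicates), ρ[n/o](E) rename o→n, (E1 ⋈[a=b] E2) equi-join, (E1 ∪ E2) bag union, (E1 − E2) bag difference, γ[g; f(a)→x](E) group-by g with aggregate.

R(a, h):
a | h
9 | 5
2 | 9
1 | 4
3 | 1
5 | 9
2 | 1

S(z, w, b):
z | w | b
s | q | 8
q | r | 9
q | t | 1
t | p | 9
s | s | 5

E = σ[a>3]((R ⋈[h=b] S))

σ filters on a, owned by the left side.
E' = (σ[a>3](R) ⋈[h=b] S)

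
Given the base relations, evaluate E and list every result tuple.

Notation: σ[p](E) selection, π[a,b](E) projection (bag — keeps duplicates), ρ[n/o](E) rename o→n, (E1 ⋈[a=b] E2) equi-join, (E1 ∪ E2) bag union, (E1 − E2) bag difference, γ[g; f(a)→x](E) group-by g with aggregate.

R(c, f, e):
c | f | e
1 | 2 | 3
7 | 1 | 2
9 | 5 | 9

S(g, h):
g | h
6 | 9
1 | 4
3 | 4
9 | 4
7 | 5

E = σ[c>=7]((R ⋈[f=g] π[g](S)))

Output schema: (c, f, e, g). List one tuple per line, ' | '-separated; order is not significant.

Row counts bottom-up:
  R → 3
  S → 5
  π[g](S) → 5
  (R ⋈[f=g] π[g](S)) → 1
  σ[c>=7]((R ⋈[f=g] π[g](S))) → 1

== RESULT ==
c | f | e | g
7 | 1 | 2 | 1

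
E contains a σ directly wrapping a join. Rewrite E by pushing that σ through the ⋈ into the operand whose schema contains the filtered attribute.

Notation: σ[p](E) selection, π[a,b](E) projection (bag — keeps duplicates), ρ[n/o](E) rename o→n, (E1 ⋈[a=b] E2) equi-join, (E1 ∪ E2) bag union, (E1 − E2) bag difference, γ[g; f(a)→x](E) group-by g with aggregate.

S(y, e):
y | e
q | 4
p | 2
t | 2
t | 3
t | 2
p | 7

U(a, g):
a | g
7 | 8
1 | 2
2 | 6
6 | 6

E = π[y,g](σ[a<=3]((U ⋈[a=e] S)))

σ filters on a, owned by the left side.
E' = π[y,g]((σ[a<=3](U) ⋈[a=e] S))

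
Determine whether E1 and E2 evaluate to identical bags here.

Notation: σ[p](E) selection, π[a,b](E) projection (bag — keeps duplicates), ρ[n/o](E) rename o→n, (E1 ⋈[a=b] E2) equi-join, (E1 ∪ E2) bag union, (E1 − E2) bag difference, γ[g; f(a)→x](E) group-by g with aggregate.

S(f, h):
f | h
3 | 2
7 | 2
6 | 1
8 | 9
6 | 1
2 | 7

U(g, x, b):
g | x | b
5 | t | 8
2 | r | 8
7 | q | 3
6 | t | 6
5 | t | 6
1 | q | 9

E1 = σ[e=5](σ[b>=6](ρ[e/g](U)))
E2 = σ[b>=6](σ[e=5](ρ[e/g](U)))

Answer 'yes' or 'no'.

E1 stepwise |·|:
  U → 6
  ρ[e/g](U) → 6
  σ[b>=6](ρ[e/g](U)) → 5
  σ[e=5](σ[b>=6](ρ[e/g](U))) → 2
E2 stepwise |·|:
  U → 6
  ρ[e/g](U) → 6
  σ[e=5](ρ[e/g](U)) → 2
  σ[b>=6](σ[e=5](ρ[e/g](U))) → 2

E1 and E2 produce the same multiset:
e | x | b
5 | t | 6
5 | t | 8

yes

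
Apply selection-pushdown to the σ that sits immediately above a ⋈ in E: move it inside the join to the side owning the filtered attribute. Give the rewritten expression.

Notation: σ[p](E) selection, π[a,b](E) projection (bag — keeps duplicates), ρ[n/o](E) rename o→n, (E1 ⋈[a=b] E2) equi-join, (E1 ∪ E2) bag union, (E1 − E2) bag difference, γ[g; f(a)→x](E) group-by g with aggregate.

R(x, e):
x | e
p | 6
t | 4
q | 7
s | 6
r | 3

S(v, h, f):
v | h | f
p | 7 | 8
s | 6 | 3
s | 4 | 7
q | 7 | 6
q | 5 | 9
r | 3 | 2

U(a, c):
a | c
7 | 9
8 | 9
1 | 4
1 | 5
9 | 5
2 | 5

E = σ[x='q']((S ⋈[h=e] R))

σ filters on x, owned by the right side.
E' = (S ⋈[h=e] σ[x='q'](R))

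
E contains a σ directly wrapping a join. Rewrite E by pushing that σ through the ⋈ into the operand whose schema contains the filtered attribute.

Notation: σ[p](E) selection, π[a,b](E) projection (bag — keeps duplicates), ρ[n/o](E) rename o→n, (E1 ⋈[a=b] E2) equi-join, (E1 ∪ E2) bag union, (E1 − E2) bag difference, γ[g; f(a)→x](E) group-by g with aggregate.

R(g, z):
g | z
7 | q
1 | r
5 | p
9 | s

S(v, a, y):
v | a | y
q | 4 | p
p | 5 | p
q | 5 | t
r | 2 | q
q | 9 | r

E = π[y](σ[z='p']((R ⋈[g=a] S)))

σ filters on z, owned by the left side.
E' = π[y]((σ[z='p'](R) ⋈[g=a] S))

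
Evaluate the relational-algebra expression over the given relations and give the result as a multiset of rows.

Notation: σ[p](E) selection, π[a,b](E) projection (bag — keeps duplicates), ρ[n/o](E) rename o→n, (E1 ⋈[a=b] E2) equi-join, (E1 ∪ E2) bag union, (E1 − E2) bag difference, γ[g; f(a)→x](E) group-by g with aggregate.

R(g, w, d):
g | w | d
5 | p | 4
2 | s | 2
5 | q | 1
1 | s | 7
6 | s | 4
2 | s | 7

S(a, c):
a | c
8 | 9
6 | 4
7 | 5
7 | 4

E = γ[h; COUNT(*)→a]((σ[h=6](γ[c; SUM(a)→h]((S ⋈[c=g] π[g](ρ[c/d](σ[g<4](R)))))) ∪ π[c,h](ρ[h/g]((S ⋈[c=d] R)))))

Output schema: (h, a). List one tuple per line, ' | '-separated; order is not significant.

Row counts bottom-up:
  S → 4
  R → 6
  σ[g<4](R) → 3
  ρ[c/d](σ[g<4](R)) → 3
  π[g](ρ[c/d](σ[g<4](R))) → 3
  (S ⋈[c=g] π[g](ρ[c/d](σ[g<4](R)))) → 0
  γ[c; SUM(a)→h]((S ⋈[c=g] π[g](ρ[c/d](σ[g<4](R))))) → 0
  σ[h=6](γ[c; SUM(a)→h]((S ⋈[c=g] π[g](ρ[c/d](σ[g<4](R)))))) → 0
  S → 4
  R → 6
  (S ⋈[c=d] R) → 4
  ρ[h/g]((S ⋈[c=d] R)) → 4
  π[c,h](ρ[h/g]((S ⋈[c=d] R))) → 4
  (σ[h=6](γ[c; SUM(a)→h]((S ⋈[c=g] π[g](ρ[c/d](σ[g<4](R)))))) ∪ π[c,h](ρ[h/g]((S ⋈[c=d] R)))) → 4
  γ[h; COUNT(*)→a]((σ[h=6](γ[c; SUM(a)→h]((S ⋈[c=g] π[g](ρ[c/d](σ[g<4](R)))))) ∪ π[c,h](ρ[h/g]((S ⋈[c=d] R))))) → 2

== RESULT ==
h | a
5 | 2
6 | 2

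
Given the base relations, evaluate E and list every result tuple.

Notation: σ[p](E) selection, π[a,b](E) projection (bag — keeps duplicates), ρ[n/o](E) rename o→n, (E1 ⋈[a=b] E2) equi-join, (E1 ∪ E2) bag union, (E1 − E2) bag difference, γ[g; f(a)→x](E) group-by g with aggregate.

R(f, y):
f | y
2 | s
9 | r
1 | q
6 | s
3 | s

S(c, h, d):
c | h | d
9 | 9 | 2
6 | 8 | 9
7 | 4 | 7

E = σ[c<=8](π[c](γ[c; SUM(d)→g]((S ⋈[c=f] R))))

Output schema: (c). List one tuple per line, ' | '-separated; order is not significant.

Stepwise |·|:
  S → 3
  R → 5
  (S ⋈[c=f] R) → 2
  γ[c; SUM(d)→g]((S ⋈[c=f] R)) → 2
  π[c](γ[c; SUM(d)→g]((S ⋈[c=f] R))) → 2
  σ[c<=8](π[c](γ[c; SUM(d)→g]((S ⋈[c=f] R)))) → 1

== RESULT ==
c
6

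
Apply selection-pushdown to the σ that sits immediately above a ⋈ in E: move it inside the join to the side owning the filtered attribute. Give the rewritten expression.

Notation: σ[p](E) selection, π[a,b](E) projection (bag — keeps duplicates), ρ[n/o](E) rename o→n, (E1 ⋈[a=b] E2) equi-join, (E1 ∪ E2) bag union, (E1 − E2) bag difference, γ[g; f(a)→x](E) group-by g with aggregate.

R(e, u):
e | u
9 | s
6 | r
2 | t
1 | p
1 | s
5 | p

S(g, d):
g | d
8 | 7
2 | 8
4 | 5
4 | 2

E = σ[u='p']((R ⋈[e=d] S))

σ filters on u, owned by the left side.
E' = (σ[u='p'](R) ⋈[e=d] S)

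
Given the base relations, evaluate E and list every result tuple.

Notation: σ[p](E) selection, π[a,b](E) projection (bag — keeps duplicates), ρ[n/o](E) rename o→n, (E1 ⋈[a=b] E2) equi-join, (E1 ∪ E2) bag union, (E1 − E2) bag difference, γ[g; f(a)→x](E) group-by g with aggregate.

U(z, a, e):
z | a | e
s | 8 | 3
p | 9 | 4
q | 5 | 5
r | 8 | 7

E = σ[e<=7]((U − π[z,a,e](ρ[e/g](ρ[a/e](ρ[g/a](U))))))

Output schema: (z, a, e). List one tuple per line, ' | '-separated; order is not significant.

Stepwise |·|:
  U → 4
  U → 4
  ρ[g/a](U) → 4
  ρ[a/e](ρ[g/a](U)) → 4
  ρ[e/g](ρ[a/e](ρ[g/a](U))) → 4
  π[z,a,e](ρ[e/g](ρ[a/e](ρ[g/a](U)))) → 4
  (U − π[z,a,e](ρ[e/g](ρ[a/e](ρ[g/a](U))))) → 3
  σ[e<=7]((U − π[z,a,e](ρ[e/g](ρ[a/e](ρ[g/a](U)))))) → 3

== RESULT ==
z | a | e
p | 9 | 4
r | 8 | 7
s | 8 | 3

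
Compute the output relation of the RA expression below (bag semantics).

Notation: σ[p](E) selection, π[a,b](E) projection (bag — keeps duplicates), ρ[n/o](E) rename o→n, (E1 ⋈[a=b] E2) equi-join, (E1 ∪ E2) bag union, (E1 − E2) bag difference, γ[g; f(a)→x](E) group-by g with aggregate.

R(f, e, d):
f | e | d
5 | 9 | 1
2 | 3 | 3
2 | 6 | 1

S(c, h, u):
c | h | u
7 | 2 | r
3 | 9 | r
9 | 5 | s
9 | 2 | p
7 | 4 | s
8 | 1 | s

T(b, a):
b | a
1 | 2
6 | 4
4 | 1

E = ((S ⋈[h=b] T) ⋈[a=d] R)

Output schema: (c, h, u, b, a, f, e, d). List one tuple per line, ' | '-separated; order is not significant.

Stepwise |·|:
  S → 6
  T → 3
  (S ⋈[h=b] T) → 2
  R → 3
  ((S ⋈[h=b] T) ⋈[a=d] R) → 2

== RESULT ==
c | h | u | b | a | f | e | d
7 | 4 | s | 4 | 1 | 2 | 6 | 1
7 | 4 | s | 4 | 1 | 5 | 9 | 1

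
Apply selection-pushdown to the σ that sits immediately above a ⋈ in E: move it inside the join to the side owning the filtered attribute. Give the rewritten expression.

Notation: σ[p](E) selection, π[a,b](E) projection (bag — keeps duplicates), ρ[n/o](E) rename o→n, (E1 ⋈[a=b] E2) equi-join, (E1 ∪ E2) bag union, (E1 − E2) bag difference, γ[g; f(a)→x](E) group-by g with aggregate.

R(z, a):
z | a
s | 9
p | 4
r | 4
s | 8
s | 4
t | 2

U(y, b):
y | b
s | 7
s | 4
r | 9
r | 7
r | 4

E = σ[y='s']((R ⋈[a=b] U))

σ filters on y, owned by the right side.
E' = (R ⋈[a=b] σ[y='s'](U))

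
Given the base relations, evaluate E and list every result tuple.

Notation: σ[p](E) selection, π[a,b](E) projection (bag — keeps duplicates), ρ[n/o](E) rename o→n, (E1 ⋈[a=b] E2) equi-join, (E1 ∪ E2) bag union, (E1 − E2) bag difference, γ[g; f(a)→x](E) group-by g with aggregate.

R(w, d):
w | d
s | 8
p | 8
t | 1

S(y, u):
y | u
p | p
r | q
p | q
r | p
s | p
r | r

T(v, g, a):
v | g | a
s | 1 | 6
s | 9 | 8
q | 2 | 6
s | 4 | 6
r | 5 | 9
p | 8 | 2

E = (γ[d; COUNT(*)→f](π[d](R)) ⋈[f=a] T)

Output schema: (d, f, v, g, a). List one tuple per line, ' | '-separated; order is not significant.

Stepwise |·|:
  R → 3
  π[d](R) → 3
  γ[d; COUNT(*)→f](π[d](R)) → 2
  T → 6
  (γ[d; COUNT(*)→f](π[d](R)) ⋈[f=a] T) → 1

== RESULT ==
d | f | v | g | a
8 | 2 | p | 8 | 2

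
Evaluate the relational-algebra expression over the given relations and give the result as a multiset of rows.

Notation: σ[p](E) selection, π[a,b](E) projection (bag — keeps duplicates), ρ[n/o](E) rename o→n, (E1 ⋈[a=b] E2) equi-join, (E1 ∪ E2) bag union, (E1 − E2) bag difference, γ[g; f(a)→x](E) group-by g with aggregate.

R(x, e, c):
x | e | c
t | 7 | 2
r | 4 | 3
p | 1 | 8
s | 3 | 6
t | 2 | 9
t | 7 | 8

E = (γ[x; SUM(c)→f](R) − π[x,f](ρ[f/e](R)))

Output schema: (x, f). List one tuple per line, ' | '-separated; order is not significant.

Per-node cardinality:
  R → 6
  γ[x; SUM(c)→f](R) → 4
  R → 6
  ρ[f/e](R) → 6
  π[x,f](ρ[f/e](R)) → 6
  (γ[x; SUM(c)→f](R) − π[x,f](ρ[f/e](R))) → 4

== RESULT ==
x | f
p | 8
r | 3
s | 6
t | 19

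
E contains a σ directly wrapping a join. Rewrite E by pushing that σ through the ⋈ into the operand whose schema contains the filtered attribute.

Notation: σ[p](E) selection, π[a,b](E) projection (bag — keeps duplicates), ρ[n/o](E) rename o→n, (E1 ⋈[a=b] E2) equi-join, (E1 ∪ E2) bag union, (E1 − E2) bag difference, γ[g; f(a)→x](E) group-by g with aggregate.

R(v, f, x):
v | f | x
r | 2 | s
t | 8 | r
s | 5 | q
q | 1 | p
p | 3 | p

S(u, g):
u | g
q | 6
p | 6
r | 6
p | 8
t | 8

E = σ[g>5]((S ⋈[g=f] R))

σ filters on g, owned by the left side.
E' = (σ[g>5](S) ⋈[g=f] R)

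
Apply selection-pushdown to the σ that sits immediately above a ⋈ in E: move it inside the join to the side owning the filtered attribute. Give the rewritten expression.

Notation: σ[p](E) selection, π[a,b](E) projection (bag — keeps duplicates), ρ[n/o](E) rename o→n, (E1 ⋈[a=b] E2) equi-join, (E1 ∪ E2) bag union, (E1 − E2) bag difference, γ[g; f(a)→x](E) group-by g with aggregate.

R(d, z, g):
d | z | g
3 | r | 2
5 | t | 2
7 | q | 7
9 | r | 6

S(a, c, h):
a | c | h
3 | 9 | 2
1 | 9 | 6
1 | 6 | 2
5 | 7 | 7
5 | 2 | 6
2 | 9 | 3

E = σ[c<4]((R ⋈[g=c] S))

σ filters on c, owned by the right side.
E' = (R ⋈[g=c] σ[c<4](S))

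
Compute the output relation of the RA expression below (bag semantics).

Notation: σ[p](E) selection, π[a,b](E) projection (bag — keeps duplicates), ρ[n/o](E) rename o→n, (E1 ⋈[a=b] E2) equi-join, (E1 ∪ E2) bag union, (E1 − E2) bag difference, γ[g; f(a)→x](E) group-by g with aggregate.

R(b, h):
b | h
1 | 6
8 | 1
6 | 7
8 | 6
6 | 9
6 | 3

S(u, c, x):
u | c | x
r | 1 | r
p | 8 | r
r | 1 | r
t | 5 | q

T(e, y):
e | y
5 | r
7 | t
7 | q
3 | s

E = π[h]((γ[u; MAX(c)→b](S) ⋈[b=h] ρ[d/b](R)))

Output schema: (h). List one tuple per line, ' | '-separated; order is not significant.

Stepwise |·|:
  S → 4
  γ[u; MAX(c)→b](S) → 3
  R → 6
  ρ[d/b](R) → 6
  (γ[u; MAX(c)→b](S) ⋈[b=h] ρ[d/b](R)) → 1
  π[h]((γ[u; MAX(c)→b](S) ⋈[b=h] ρ[d/b](R))) → 1

== RESULT ==
h
1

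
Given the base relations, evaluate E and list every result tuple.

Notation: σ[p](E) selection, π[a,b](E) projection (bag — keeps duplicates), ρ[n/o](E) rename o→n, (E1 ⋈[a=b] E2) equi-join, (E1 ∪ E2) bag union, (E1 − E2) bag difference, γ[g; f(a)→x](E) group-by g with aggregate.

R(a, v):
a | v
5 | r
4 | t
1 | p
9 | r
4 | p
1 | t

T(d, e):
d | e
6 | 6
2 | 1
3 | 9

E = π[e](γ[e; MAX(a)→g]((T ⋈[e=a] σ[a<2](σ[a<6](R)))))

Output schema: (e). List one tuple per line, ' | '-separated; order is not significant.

Row counts bottom-up:
  T → 3
  R → 6
  σ[a<6](R) → 5
  σ[a<2](σ[a<6](R)) → 2
  (T ⋈[e=a] σ[a<2](σ[a<6](R))) → 2
  γ[e; MAX(a)→g]((T ⋈[e=a] σ[a<2](σ[a<6](R)))) → 1
  π[e](γ[e; MAX(a)→g]((T ⋈[e=a] σ[a<2](σ[a<6](R))))) → 1

== RESULT ==
e
1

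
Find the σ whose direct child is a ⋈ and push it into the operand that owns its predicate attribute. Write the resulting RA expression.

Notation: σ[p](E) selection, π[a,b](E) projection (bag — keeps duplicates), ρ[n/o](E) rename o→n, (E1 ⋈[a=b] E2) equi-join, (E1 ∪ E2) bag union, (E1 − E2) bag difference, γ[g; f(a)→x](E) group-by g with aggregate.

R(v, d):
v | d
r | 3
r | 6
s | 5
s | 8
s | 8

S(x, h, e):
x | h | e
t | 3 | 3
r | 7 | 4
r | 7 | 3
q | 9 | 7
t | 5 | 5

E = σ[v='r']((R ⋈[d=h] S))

σ filters on v, owned by the left side.
E' = (σ[v='r'](R) ⋈[d=h] S)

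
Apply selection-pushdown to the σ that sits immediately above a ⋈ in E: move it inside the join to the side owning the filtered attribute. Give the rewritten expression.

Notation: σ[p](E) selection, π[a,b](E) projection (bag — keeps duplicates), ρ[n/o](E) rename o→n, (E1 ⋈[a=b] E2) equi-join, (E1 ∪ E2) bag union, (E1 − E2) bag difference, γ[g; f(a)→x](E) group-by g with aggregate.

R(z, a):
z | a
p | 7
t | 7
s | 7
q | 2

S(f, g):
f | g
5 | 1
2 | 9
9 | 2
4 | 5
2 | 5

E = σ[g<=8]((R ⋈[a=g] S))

σ filters on g, owned by the right side.
E' = (R ⋈[a=g] σ[g<=8](S))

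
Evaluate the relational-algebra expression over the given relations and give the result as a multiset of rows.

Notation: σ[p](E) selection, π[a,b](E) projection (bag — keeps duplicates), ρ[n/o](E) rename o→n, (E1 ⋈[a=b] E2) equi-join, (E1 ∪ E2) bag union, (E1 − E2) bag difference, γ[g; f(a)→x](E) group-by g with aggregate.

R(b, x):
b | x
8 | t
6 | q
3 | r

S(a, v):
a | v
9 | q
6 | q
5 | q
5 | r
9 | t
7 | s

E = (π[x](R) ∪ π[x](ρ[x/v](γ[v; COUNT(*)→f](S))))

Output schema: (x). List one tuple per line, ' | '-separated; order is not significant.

Stepwise |·|:
  R → 3
  π[x](R) → 3
  S → 6
  γ[v; COUNT(*)→f](S) → 4
  ρ[x/v](γ[v; COUNT(*)→f](S)) → 4
  π[x](ρ[x/v](γ[v; COUNT(*)→f](S))) → 4
  (π[x](R) ∪ π[x](ρ[x/v](γ[v; COUNT(*)→f](S)))) → 7

== RESULT ==
x
q
q
r
r
s
t
t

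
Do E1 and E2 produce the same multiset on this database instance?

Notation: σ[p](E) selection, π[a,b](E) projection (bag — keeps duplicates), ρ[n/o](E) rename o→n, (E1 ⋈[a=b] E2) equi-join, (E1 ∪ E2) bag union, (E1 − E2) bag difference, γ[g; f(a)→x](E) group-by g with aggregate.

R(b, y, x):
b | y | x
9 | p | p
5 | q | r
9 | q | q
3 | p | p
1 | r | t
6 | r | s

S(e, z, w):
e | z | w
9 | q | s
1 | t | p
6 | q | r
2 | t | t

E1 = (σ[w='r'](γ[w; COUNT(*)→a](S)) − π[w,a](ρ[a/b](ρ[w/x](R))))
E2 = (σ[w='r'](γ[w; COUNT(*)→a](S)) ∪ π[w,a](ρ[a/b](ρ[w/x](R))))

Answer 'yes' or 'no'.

E1 stepwise |·|:
  S → 4
  γ[w; COUNT(*)→a](S) → 4
  σ[w='r'](γ[w; COUNT(*)→a](S)) → 1
  R → 6
  ρ[w/x](R) → 6
  ρ[a/b](ρ[w/x](R)) → 6
  π[w,a](ρ[a/b](ρ[w/x](R))) → 6
  (σ[w='r'](γ[w; COUNT(*)→a](S)) − π[w,a](ρ[a/b](ρ[w/x](R)))) → 1
E2 stepwise |·|:
  S → 4
  γ[w; COUNT(*)→a](S) → 4
  σ[w='r'](γ[w; COUNT(*)→a](S)) → 1
  R → 6
  ρ[w/x](R) → 6
  ρ[a/b](ρ[w/x](R)) → 6
  π[w,a](ρ[a/b](ρ[w/x](R))) → 6
  (σ[w='r'](γ[w; COUNT(*)→a](S)) ∪ π[w,a](ρ[a/b](ρ[w/x](R)))) → 7

E1 result:
w | a
r | 1
E2 result:
w | a
p | 3
p | 9
q | 9
r | 1
r | 5
s | 6
t | 1
Witness: ('s', 6) appears 0× in E1 but 1× in E2.

no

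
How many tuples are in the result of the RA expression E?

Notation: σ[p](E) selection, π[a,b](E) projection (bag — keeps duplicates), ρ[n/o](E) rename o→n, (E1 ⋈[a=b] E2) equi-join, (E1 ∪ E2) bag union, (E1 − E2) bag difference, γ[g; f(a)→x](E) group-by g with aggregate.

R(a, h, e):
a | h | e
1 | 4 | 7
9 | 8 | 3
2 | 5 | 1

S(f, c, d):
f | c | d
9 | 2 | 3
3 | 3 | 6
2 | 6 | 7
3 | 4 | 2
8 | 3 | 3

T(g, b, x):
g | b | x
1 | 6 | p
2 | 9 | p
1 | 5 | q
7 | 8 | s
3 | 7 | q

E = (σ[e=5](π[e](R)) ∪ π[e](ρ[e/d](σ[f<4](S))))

Per-node cardinality:
  R → 3
  π[e](R) → 3
  σ[e=5](π[e](R)) → 0
  S → 5
  σ[f<4](S) → 3
  ρ[e/d](σ[f<4](S)) → 3
  π[e](ρ[e/d](σ[f<4](S))) → 3
  (σ[e=5](π[e](R)) ∪ π[e](ρ[e/d](σ[f<4](S)))) → 3

|E| = 3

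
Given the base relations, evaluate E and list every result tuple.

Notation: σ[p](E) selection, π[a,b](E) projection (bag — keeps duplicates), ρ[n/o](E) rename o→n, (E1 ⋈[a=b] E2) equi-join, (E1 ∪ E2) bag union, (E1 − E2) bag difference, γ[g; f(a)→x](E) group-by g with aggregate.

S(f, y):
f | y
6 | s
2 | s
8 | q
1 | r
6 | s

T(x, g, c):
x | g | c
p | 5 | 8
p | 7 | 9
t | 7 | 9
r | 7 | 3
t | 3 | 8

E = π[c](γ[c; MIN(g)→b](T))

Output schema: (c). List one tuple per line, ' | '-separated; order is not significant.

Subexpression sizes:
  T → 5
  γ[c; MIN(g)→b](T) → 3
  π[c](γ[c; MIN(g)→b](T)) → 3

== RESULT ==
c
3
8
9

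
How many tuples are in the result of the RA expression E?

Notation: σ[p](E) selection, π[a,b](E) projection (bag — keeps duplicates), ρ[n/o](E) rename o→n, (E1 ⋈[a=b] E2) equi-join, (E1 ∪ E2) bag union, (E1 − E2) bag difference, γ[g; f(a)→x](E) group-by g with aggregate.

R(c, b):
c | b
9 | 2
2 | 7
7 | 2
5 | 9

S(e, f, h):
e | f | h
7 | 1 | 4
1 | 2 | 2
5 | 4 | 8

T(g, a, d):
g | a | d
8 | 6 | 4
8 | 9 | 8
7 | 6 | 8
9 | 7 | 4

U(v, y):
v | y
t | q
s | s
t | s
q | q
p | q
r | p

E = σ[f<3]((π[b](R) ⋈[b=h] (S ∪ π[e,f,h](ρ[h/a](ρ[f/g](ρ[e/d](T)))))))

Per-node cardinality:
  R → 4
  π[b](R) → 4
  S → 3
  T → 4
  ρ[e/d](T) → 4
  ρ[f/g](ρ[e/d](T)) → 4
  ρ[h/a](ρ[f/g](ρ[e/d](T))) → 4
  π[e,f,h](ρ[h/a](ρ[f/g](ρ[e/d](T)))) → 4
  (S ∪ π[e,f,h](ρ[h/a](ρ[f/g](ρ[e/d](T))))) → 7
  (π[b](R) ⋈[b=h] (S ∪ π[e,f,h](ρ[h/a](ρ[f/g](ρ[e/d](T)))))) → 4
  σ[f<3]((π[b](R) ⋈[b=h] (S ∪ π[e,f,h](ρ[h/a](ρ[f/g](ρ[e/d](T))))))) → 2

|E| = 2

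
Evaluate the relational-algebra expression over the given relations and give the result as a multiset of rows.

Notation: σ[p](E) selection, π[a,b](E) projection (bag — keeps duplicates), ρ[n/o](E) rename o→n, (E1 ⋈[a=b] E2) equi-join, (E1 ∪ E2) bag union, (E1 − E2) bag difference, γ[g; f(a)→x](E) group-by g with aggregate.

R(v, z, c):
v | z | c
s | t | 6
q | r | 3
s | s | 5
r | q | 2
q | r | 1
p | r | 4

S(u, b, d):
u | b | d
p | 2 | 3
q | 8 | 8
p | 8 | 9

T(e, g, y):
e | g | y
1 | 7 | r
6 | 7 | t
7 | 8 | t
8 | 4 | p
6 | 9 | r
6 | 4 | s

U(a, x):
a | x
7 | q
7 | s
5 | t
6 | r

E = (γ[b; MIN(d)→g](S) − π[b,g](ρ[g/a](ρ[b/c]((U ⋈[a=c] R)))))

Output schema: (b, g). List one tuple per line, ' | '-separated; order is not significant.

Per-node cardinality:
  S → 3
  γ[b; MIN(d)→g](S) → 2
  U → 4
  R → 6
  (U ⋈[a=c] R) → 2
  ρ[b/c]((U ⋈[a=c] R)) → 2
  ρ[g/a](ρ[b/c]((U ⋈[a=c] R))) → 2
  π[b,g](ρ[g/a](ρ[b/c]((U ⋈[a=c] R)))) → 2
  (γ[b; MIN(d)→g](S) − π[b,g](ρ[g/a](ρ[b/c]((U ⋈[a=c] R))))) → 2

== RESULT ==
b | g
2 | 3
8 | 8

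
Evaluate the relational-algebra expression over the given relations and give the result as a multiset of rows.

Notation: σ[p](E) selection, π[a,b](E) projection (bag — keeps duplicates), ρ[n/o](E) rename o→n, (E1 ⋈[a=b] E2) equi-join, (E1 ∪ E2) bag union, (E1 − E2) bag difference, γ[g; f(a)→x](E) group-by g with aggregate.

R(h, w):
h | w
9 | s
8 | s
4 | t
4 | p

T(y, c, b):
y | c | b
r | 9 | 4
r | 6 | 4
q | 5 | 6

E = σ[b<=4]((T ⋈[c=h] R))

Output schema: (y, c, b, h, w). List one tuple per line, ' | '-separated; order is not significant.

Stepwise |·|:
  T → 3
  R → 4
  (T ⋈[c=h] R) → 1
  σ[b<=4]((T ⋈[c=h] R)) → 1

== RESULT ==
y | c | b | h | w
r | 9 | 4 | 9 | s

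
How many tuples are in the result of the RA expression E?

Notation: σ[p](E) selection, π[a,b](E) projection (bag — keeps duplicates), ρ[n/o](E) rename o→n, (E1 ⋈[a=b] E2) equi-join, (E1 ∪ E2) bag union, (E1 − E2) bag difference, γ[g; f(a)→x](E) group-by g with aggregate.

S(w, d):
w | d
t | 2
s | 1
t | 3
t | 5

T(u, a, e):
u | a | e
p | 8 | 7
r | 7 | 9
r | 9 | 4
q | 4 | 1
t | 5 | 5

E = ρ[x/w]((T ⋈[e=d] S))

Subexpression sizes:
  T → 5
  S → 4
  (T ⋈[e=d] S) → 2
  ρ[x/w]((T ⋈[e=d] S)) → 2

|E| = 2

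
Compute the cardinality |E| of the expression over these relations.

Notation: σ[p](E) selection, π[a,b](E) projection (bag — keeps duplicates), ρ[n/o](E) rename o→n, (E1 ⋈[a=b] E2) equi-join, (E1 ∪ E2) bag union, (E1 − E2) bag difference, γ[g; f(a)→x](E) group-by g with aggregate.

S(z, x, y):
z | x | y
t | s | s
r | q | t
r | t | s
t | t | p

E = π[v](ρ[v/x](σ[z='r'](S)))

Per-node cardinality:
  S → 4
  σ[z='r'](S) → 2
  ρ[v/x](σ[z='r'](S)) → 2
  π[v](ρ[v/x](σ[z='r'](S))) → 2

|E| = 2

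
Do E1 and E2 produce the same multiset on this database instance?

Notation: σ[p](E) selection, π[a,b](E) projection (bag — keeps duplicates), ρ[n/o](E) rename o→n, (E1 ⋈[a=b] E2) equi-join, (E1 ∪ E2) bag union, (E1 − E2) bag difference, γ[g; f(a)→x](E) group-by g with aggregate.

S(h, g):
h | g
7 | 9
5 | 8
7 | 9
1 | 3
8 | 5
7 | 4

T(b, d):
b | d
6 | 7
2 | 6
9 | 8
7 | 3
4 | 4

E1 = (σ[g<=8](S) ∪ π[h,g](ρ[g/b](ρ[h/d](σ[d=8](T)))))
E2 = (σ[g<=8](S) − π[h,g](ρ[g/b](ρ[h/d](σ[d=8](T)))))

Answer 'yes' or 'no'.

E1 subexpression sizes:
  S → 6
  σ[g<=8](S) → 4
  T → 5
  σ[d=8](T) → 1
  ρ[h/d](σ[d=8](T)) → 1
  ρ[g/b](ρ[h/d](σ[d=8](T))) → 1
  π[h,g](ρ[g/b](ρ[h/d](σ[d=8](T)))) → 1
  (σ[g<=8](S) ∪ π[h,g](ρ[g/b](ρ[h/d](σ[d=8](T))))) → 5
E2 subexpression sizes:
  S → 6
  σ[g<=8](S) → 4
  T → 5
  σ[d=8](T) → 1
  ρ[h/d](σ[d=8](T)) → 1
  ρ[g/b](ρ[h/d](σ[d=8](T))) → 1
  π[h,g](ρ[g/b](ρ[h/d](σ[d=8](T)))) → 1
  (σ[g<=8](S) − π[h,g](ρ[g/b](ρ[h/d](σ[d=8](T))))) → 4

E1 result:
h | g
1 | 3
5 | 8
7 | 4
8 | 5
8 | 9
E2 result:
h | g
1 | 3
5 | 8
7 | 4
8 | 5
Witness: (8, 9) appears 1× in E1 but 0× in E2.

no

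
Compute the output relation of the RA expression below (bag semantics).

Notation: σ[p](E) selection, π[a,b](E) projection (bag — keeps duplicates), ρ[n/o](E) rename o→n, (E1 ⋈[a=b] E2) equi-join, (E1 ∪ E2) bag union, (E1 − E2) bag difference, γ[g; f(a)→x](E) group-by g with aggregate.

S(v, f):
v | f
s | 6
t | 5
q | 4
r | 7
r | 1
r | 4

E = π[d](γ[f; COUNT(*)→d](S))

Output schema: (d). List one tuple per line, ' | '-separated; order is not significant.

Subexpression sizes:
  S → 6
  γ[f; COUNT(*)→d](S) → 5
  π[d](γ[f; COUNT(*)→d](S)) → 5

== RESULT ==
d
1
1
1
1
2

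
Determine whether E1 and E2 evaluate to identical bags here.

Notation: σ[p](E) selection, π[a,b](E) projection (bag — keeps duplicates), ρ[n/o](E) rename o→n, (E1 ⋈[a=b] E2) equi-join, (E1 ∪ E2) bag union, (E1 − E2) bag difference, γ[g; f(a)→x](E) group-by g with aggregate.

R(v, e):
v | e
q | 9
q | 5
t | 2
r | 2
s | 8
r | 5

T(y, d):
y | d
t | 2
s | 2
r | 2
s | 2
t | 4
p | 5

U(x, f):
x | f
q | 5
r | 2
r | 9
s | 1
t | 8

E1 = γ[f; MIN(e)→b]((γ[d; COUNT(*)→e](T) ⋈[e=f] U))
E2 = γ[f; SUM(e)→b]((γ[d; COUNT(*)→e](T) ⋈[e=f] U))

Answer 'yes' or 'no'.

E1 subexpression sizes:
  T → 6
  γ[d; COUNT(*)→e](T) → 3
  U → 5
  (γ[d; COUNT(*)→e](T) ⋈[e=f] U) → 2
  γ[f; MIN(e)→b]((γ[d; COUNT(*)→e](T) ⋈[e=f] U)) → 1
E2 subexpression sizes:
  T → 6
  γ[d; COUNT(*)→e](T) → 3
  U → 5
  (γ[d; COUNT(*)→e](T) ⋈[e=f] U) → 2
  γ[f; SUM(e)→b]((γ[d; COUNT(*)→e](T) ⋈[e=f] U)) → 1

E1 result:
f | b
1 | 1
E2 result:
f | b
1 | 2
Witness: (1, 1) appears 1× in E1 but 0× in E2.

no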